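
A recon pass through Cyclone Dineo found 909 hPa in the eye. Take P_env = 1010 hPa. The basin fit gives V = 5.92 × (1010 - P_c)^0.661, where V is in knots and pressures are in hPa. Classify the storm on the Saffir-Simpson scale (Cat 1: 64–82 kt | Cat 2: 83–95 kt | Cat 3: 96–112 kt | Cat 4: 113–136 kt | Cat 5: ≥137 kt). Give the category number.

ΔP = 1010 − 909 = 101 hPa.
V ≈ 5.92 × 101^0.661 = 5.92 × 21.13 ≈ 125 kt.
125 kt falls in the Category 4 band.

4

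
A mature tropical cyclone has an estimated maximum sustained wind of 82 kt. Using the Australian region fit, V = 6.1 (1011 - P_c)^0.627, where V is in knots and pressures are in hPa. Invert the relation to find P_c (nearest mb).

948 mb

ΔP = (V / 6.1)^(1/0.627) = (82/6.1)^1.595.
82/6.1 = 13.443; 13.443^1.595 ≈ 63.07 mb.
P_c = 1011 − 63.07 = 947.93 ≈ 948 mb.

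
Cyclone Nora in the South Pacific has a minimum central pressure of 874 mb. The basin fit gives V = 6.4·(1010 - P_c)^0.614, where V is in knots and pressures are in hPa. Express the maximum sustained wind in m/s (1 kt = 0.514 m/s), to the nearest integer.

ΔP = 1010 − 874 = 136 mb.
V ≈ 6.4 × 136^0.614 = 6.4 × 20.417 ≈ 130.669 kt.
130.669 × 0.514 ≈ 67.16 m/s → 67 m/s.

67 m/s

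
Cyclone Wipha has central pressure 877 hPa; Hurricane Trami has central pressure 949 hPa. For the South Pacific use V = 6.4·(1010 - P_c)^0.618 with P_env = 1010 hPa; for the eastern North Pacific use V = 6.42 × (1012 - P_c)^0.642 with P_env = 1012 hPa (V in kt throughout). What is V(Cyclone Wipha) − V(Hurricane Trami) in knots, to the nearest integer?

40 kt

Cyclone Wipha: ΔP = 133; V ≈ 6.4 × 133^0.618 ≈ 131.44 kt.
Hurricane Trami: ΔP = 63; V ≈ 6.42 × 63^0.642 ≈ 91.77 kt.
Difference ≈ 131.44 − 91.77 = 39.67 → 40 kt.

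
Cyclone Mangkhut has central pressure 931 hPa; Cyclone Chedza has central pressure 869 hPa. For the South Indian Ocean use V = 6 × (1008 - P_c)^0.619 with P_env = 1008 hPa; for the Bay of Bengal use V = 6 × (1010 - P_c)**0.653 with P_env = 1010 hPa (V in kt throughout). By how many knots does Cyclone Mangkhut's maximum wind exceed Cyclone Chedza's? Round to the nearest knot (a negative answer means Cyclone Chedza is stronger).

-64 kt

Cyclone Mangkhut: ΔP = 77; V ≈ 6 × 77^0.619 ≈ 88.29 kt.
Cyclone Chedza: ΔP = 141; V ≈ 6 × 141^0.653 ≈ 151.91 kt.
Difference ≈ 88.29 − 151.91 = -63.62 → -64 kt.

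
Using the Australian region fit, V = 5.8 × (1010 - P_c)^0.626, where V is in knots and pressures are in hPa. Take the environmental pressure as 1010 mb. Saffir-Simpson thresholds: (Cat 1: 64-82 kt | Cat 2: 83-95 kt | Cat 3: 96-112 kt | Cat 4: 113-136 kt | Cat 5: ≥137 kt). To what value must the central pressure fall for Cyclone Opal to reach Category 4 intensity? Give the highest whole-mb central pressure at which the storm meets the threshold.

Category 4 begins at V = 113 kt.
Required ΔP = (113/5.8)^(1/0.626) = 19.483^1.597 ≈ 114.85 mb.
P_c ≤ 1010 − 114.85 = 895.15, so the highest integer P_c is 895 mb.

895 mb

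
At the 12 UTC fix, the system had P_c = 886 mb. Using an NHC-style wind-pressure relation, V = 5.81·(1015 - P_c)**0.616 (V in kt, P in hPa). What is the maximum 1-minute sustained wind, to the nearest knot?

116 kt

ΔP = 1015 − 886 = 129 mb.
129^0.616 ≈ 19.958.
V ≈ 5.81 × 19.958 ≈ 116.0 kt.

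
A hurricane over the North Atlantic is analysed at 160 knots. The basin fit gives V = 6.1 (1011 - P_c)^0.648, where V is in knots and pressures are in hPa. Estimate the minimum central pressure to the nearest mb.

856 mb

ΔP = (V / 6.1)^(1/0.648) = (160/6.1)^1.543.
160/6.1 = 26.230; 26.230^1.543 ≈ 154.70 mb.
P_c = 1011 − 154.70 = 856.30 ≈ 856 mb.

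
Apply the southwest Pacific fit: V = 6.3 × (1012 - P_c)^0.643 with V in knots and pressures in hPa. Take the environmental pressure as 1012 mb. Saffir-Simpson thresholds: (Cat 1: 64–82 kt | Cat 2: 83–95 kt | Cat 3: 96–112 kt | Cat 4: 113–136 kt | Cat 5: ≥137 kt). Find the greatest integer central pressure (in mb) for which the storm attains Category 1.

Category 1 begins at V = 64 kt.
Required ΔP = (64/6.3)^(1/0.643) = 10.159^1.555 ≈ 36.80 mb.
P_c ≤ 1012 − 36.80 = 975.20, so the highest integer P_c is 975 mb.

975 mb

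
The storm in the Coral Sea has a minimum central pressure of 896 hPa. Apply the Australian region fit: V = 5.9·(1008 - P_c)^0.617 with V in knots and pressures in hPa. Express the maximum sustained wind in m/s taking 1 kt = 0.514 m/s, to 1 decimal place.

ΔP = 1008 − 896 = 112 hPa.
V ≈ 5.9 × 112^0.617 = 5.9 × 18.381 ≈ 108.447 kt.
108.447 × 0.514 ≈ 55.74 m/s → 55.7 m/s.

55.7 m/s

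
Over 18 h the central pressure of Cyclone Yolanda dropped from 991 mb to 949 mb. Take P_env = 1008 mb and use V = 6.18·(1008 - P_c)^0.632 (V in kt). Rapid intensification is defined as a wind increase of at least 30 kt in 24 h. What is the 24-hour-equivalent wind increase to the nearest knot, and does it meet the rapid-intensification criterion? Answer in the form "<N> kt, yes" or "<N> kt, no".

V₁: ΔP = 17, V ≈ 6.18 × 17^0.632 ≈ 37.04 kt.
V₂: ΔP = 59, V ≈ 6.18 × 59^0.632 ≈ 81.31 kt.
ΔV over 18 h = 44.27 kt → 24 h equivalent = 44.27 × 24/18 ≈ 59.03 kt.
59 kt ≥ 30 kt ⇒ rapid intensification.

59 kt, yes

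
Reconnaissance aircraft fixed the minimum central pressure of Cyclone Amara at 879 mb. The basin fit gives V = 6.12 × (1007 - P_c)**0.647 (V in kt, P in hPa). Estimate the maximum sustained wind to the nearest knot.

141 kt

ΔP = 1007 − 879 = 128 mb.
128^0.647 ≈ 23.087.
V ≈ 6.12 × 23.087 ≈ 141.3 kt.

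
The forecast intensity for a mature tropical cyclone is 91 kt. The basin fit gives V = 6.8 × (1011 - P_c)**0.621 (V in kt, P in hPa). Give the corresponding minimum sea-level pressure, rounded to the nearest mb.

ΔP = (V / 6.8)^(1/0.621) = (91/6.8)^1.610.
91/6.8 = 13.382; 13.382^1.610 ≈ 65.17 mb.
P_c = 1011 − 65.17 = 945.83 ≈ 946 mb.

946 mb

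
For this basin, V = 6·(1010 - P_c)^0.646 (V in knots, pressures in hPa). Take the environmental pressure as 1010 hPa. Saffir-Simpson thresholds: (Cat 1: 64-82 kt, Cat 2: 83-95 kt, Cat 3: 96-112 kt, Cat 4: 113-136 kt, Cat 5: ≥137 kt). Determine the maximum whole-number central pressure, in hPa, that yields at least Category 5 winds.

883 hPa

Category 5 begins at V = 137 kt.
Required ΔP = (137/6)^(1/0.646) = 22.833^1.548 ≈ 126.78 hPa.
P_c ≤ 1010 − 126.78 = 883.22, so the highest integer P_c is 883 hPa.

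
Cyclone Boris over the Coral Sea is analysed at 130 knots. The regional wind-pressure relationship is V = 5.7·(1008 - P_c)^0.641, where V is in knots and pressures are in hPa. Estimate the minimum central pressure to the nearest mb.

ΔP = (V / 5.7)^(1/0.641) = (130/5.7)^1.560.
130/5.7 = 22.807; 22.807^1.560 ≈ 131.42 mb.
P_c = 1008 − 131.42 = 876.58 ≈ 877 mb.

877 mb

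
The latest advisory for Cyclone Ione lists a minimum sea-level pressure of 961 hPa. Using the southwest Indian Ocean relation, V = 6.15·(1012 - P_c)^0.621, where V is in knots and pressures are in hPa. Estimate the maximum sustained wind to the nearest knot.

71 kt

ΔP = 1012 − 961 = 51 hPa.
51^0.621 ≈ 11.492.
V ≈ 6.15 × 11.492 ≈ 70.7 kt.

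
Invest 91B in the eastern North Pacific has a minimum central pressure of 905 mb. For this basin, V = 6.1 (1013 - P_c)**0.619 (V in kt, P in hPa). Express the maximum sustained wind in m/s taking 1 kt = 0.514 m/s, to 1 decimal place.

56.9 m/s

ΔP = 1013 − 905 = 108 mb.
V ≈ 6.1 × 108^0.619 = 6.1 × 18.142 ≈ 110.667 kt.
110.667 × 0.514 ≈ 56.88 m/s → 56.9 m/s.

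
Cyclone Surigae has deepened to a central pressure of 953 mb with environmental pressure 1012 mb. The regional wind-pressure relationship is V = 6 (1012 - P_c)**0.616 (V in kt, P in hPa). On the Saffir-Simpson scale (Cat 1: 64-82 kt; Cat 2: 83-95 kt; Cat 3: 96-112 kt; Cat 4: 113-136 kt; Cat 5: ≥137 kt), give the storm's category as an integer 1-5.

1

ΔP = 1012 − 953 = 59 mb.
V ≈ 6 × 59^0.616 = 6 × 12.33 ≈ 74 kt.
74 kt falls in the Category 1 band.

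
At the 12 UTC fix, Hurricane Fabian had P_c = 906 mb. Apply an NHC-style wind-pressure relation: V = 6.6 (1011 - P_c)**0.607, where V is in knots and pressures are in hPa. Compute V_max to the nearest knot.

ΔP = 1011 − 906 = 105 mb.
105^0.607 ≈ 16.860.
V ≈ 6.6 × 16.860 ≈ 111.3 kt.

111 kt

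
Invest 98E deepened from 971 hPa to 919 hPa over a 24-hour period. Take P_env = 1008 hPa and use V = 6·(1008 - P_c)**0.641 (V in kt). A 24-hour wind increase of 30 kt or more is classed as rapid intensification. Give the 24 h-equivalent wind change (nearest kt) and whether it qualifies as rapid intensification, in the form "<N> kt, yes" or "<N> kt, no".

46 kt, yes

V₁: ΔP = 37, V ≈ 6 × 37^0.641 ≈ 60.73 kt.
V₂: ΔP = 89, V ≈ 6 × 89^0.641 ≈ 106.59 kt.
ΔV over 24 h = 45.86 kt → 24 h equivalent = 45.86 × 24/24 ≈ 45.86 kt.
46 kt ≥ 30 kt ⇒ rapid intensification.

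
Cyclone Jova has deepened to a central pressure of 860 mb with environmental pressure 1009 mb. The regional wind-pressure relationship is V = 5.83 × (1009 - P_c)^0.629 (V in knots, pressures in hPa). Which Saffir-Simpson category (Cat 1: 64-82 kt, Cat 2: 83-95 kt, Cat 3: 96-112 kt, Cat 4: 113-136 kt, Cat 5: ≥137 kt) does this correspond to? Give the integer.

ΔP = 1009 − 860 = 149 mb.
V ≈ 5.83 × 149^0.629 = 5.83 × 23.28 ≈ 136 kt.
136 kt falls in the Category 4 band.

4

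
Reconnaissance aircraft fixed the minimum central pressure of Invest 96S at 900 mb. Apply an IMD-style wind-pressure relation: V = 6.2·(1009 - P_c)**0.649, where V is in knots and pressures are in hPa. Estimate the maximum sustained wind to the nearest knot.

ΔP = 1009 − 900 = 109 mb.
109^0.649 ≈ 21.003.
V ≈ 6.2 × 21.003 ≈ 130.2 kt.

130 kt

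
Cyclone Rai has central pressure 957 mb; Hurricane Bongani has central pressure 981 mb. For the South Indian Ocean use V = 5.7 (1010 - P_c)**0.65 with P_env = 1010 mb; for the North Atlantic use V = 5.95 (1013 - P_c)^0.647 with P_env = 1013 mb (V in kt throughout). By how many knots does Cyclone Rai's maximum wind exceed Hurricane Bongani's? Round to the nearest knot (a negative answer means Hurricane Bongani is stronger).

19 kt

Cyclone Rai: ΔP = 53; V ≈ 5.7 × 53^0.65 ≈ 75.28 kt.
Hurricane Bongani: ΔP = 32; V ≈ 5.95 × 32^0.647 ≈ 56.02 kt.
Difference ≈ 75.28 − 56.02 = 19.26 → 19 kt.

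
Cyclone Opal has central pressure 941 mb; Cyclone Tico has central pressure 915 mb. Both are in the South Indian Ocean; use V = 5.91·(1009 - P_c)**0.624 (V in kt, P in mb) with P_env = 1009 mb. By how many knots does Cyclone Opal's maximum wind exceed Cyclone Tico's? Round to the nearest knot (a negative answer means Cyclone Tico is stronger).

-18 kt

Cyclone Opal: ΔP = 68; V ≈ 5.91 × 68^0.624 ≈ 82.24 kt.
Cyclone Tico: ΔP = 94; V ≈ 5.91 × 94^0.624 ≈ 100.65 kt.
Difference ≈ 82.24 − 100.65 = -18.41 → -18 kt.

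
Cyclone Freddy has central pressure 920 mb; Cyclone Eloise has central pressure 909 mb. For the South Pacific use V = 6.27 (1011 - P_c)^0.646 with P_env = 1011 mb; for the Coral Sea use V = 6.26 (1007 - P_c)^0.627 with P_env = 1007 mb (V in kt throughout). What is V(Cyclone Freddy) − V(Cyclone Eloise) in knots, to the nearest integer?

5 kt

Cyclone Freddy: ΔP = 91; V ≈ 6.27 × 91^0.646 ≈ 115.56 kt.
Cyclone Eloise: ΔP = 98; V ≈ 6.26 × 98^0.627 ≈ 110.94 kt.
Difference ≈ 115.56 − 110.94 = 4.62 → 5 kt.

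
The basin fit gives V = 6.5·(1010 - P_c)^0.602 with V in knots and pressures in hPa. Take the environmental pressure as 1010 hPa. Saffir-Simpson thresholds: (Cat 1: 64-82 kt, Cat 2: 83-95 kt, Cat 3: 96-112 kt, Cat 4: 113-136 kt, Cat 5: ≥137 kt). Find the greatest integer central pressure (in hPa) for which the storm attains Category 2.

941 hPa

Category 2 begins at V = 83 kt.
Required ΔP = (83/6.5)^(1/0.602) = 12.769^1.661 ≈ 68.78 hPa.
P_c ≤ 1010 − 68.78 = 941.22, so the highest integer P_c is 941 hPa.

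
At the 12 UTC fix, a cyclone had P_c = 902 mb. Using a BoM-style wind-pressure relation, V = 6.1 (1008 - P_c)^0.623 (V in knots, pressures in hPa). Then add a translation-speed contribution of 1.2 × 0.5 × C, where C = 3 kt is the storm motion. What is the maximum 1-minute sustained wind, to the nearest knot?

ΔP = 1008 − 902 = 106 mb.
106^0.623 ≈ 18.271.
V ≈ 6.1 × 18.271 ≈ 111.5 kt.
Translation term: 1.2 × 0.5 × 3 = 1.8 kt.
Corrected V ≈ 113.3 kt → 113 kt.

113 kt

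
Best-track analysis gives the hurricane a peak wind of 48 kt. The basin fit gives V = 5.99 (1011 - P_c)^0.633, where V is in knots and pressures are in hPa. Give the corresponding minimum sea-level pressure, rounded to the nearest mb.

984 mb

ΔP = (V / 5.99)^(1/0.633) = (48/5.99)^1.580.
48/5.99 = 8.013; 8.013^1.580 ≈ 26.78 mb.
P_c = 1011 − 26.78 = 984.22 ≈ 984 mb.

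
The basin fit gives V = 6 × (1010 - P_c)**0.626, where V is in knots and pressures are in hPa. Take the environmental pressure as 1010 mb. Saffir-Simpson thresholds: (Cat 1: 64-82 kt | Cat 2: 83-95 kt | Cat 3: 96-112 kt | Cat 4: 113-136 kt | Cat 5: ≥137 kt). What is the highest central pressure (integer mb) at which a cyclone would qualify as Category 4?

901 mb

Category 4 begins at V = 113 kt.
Required ΔP = (113/6)^(1/0.626) = 18.833^1.597 ≈ 108.80 mb.
P_c ≤ 1010 − 108.80 = 901.20, so the highest integer P_c is 901 mb.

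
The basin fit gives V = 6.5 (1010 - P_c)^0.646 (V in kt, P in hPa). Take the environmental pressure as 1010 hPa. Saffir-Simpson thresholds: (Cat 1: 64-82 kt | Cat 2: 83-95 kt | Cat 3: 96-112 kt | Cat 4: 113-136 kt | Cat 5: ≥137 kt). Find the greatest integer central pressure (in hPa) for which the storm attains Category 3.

945 hPa

Category 3 begins at V = 96 kt.
Required ΔP = (96/6.5)^(1/0.646) = 14.769^1.548 ≈ 64.59 hPa.
P_c ≤ 1010 − 64.59 = 945.41, so the highest integer P_c is 945 hPa.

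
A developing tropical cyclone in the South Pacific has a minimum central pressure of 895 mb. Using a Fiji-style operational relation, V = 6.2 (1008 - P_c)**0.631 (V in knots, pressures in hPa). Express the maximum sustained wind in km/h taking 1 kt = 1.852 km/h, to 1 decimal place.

226.7 km/h

ΔP = 1008 − 895 = 113 mb.
V ≈ 6.2 × 113^0.631 = 6.2 × 19.747 ≈ 122.429 kt.
122.429 × 1.852 ≈ 226.74 km/h → 226.7 km/h.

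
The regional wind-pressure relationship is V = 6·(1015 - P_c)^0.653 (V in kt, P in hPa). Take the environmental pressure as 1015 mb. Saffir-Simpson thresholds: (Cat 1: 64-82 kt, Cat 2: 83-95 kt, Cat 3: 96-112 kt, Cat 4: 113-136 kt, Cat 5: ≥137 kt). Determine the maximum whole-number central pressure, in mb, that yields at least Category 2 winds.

Category 2 begins at V = 83 kt.
Required ΔP = (83/6)^(1/0.653) = 13.833^1.531 ≈ 55.87 mb.
P_c ≤ 1015 − 55.87 = 959.13, so the highest integer P_c is 959 mb.

959 mb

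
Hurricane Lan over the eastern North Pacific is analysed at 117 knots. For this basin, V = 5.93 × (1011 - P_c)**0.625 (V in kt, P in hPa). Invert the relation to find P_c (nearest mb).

ΔP = (V / 5.93)^(1/0.625) = (117/5.93)^1.600.
117/5.93 = 19.730; 19.730^1.600 ≈ 118.09 mb.
P_c = 1011 − 118.09 = 892.91 ≈ 893 mb.

893 mb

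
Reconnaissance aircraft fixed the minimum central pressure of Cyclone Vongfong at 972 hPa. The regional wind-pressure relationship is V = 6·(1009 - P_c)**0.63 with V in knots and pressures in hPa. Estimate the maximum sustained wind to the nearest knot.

ΔP = 1009 − 972 = 37 hPa.
37^0.63 ≈ 9.727.
V ≈ 6 × 9.727 ≈ 58.4 kt.

58 kt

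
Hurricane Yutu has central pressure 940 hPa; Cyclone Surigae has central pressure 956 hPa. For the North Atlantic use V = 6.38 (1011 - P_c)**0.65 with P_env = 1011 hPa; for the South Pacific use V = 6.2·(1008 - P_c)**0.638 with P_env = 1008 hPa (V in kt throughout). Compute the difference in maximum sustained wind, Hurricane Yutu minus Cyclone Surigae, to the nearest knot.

Hurricane Yutu: ΔP = 71; V ≈ 6.38 × 71^0.65 ≈ 101.89 kt.
Cyclone Surigae: ΔP = 52; V ≈ 6.2 × 52^0.638 ≈ 77.13 kt.
Difference ≈ 101.89 − 77.13 = 24.76 → 25 kt.

25 kt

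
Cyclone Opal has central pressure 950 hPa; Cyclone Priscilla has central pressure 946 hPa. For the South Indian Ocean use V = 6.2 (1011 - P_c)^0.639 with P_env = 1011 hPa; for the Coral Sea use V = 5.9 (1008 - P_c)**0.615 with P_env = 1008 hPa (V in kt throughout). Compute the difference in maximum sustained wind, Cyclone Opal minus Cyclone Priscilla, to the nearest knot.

11 kt

Cyclone Opal: ΔP = 61; V ≈ 6.2 × 61^0.639 ≈ 85.75 kt.
Cyclone Priscilla: ΔP = 62; V ≈ 5.9 × 62^0.615 ≈ 74.67 kt.
Difference ≈ 85.75 − 74.67 = 11.08 → 11 kt.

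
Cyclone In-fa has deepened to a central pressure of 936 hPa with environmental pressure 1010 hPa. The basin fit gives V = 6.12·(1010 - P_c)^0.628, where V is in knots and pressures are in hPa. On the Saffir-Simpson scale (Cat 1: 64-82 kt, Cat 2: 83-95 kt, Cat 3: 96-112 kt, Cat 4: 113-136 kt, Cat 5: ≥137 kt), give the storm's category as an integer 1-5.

2

ΔP = 1010 − 936 = 74 hPa.
V ≈ 6.12 × 74^0.628 = 6.12 × 14.92 ≈ 91 kt.
91 kt falls in the Category 2 band.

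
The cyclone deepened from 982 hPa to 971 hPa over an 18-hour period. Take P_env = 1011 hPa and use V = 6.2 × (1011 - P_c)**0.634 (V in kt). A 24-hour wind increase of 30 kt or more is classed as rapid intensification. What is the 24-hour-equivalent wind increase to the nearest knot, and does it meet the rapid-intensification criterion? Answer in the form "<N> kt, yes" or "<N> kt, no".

16 kt, no

V₁: ΔP = 29, V ≈ 6.2 × 29^0.634 ≈ 52.43 kt.
V₂: ΔP = 40, V ≈ 6.2 × 40^0.634 ≈ 64.28 kt.
ΔV over 18 h = 11.85 kt → 24 h equivalent = 11.85 × 24/18 ≈ 15.80 kt.
16 kt < 30 kt ⇒ not rapid intensification.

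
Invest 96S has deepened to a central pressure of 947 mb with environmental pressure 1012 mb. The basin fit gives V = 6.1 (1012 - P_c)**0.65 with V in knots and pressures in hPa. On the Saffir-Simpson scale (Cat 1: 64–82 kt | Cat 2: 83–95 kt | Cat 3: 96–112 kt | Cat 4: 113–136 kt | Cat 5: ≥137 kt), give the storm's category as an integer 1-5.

ΔP = 1012 − 947 = 65 mb.
V ≈ 6.1 × 65^0.65 = 6.1 × 15.08 ≈ 92 kt.
92 kt falls in the Category 2 band.

2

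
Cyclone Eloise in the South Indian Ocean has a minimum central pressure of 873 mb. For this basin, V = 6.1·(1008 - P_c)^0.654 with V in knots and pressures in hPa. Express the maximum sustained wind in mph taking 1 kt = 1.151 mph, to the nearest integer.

ΔP = 1008 − 873 = 135 mb.
V ≈ 6.1 × 135^0.654 = 6.1 × 24.731 ≈ 150.858 kt.
150.858 × 1.151 ≈ 173.64 mph → 174 mph.

174 mph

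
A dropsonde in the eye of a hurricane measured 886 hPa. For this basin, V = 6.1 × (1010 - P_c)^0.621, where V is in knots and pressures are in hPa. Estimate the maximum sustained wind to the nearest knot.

ΔP = 1010 − 886 = 124 hPa.
124^0.621 ≈ 19.953.
V ≈ 6.1 × 19.953 ≈ 121.7 kt.

122 kt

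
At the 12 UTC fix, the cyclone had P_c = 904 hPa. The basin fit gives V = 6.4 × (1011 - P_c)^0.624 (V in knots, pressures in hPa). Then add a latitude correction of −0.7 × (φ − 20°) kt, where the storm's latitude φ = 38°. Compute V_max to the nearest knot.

ΔP = 1011 − 904 = 107 hPa.
107^0.624 ≈ 18.464.
V ≈ 6.4 × 18.464 ≈ 118.2 kt.
Latitude correction: −0.7 × (38 − 20) = -12.6 kt.
Corrected V ≈ 105.6 kt → 106 kt.

106 kt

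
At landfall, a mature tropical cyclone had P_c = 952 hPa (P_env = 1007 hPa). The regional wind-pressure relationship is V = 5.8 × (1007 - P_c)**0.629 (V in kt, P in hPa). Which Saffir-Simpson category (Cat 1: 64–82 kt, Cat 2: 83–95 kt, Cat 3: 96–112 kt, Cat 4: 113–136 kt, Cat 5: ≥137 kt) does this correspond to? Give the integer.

1

ΔP = 1007 − 952 = 55 hPa.
V ≈ 5.8 × 55^0.629 = 5.8 × 12.44 ≈ 72 kt.
72 kt falls in the Category 1 band.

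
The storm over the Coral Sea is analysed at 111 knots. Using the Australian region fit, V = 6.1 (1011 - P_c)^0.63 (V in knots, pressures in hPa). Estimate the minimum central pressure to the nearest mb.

ΔP = (V / 6.1)^(1/0.63) = (111/6.1)^1.587.
111/6.1 = 18.197; 18.197^1.587 ≈ 100.00 mb.
P_c = 1011 − 100.00 = 911.00 ≈ 911 mb.

911 mb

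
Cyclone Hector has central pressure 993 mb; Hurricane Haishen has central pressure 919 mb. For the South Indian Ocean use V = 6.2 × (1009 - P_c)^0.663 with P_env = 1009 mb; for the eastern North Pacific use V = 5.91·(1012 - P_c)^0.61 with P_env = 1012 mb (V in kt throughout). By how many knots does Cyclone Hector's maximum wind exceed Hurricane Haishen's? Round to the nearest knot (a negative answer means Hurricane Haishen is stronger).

-55 kt

Cyclone Hector: ΔP = 16; V ≈ 6.2 × 16^0.663 ≈ 38.97 kt.
Hurricane Haishen: ΔP = 93; V ≈ 5.91 × 93^0.61 ≈ 93.83 kt.
Difference ≈ 38.97 − 93.83 = -54.86 → -55 kt.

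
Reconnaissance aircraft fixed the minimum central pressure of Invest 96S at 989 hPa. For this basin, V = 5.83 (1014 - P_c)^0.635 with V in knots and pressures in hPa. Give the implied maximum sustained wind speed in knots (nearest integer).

45 kt

ΔP = 1014 − 989 = 25 hPa.
25^0.635 ≈ 7.721.
V ≈ 5.83 × 7.721 ≈ 45.0 kt.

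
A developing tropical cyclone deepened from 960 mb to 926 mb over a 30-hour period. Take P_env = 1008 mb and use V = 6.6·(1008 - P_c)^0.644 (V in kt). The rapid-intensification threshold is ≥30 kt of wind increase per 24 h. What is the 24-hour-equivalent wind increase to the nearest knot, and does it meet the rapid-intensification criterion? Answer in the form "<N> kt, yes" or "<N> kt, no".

26 kt, no

V₁: ΔP = 48, V ≈ 6.6 × 48^0.644 ≈ 79.85 kt.
V₂: ΔP = 82, V ≈ 6.6 × 82^0.644 ≈ 112.73 kt.
ΔV over 30 h = 32.88 kt → 24 h equivalent = 32.88 × 24/30 ≈ 26.30 kt.
26 kt < 30 kt ⇒ not rapid intensification.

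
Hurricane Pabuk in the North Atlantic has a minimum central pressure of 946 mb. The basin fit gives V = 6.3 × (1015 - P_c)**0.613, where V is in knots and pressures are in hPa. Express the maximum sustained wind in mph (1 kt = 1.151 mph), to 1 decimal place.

ΔP = 1015 − 946 = 69 mb.
V ≈ 6.3 × 69^0.613 = 6.3 × 13.403 ≈ 84.441 kt.
84.441 × 1.151 ≈ 97.19 mph → 97.2 mph.

97.2 mph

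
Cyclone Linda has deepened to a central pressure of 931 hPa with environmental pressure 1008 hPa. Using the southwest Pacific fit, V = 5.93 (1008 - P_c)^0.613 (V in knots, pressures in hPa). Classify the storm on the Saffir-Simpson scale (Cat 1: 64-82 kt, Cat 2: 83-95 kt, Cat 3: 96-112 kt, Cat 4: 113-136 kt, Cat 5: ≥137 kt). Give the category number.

ΔP = 1008 − 931 = 77 hPa.
V ≈ 5.93 × 77^0.613 = 5.93 × 14.34 ≈ 85 kt.
85 kt falls in the Category 2 band.

2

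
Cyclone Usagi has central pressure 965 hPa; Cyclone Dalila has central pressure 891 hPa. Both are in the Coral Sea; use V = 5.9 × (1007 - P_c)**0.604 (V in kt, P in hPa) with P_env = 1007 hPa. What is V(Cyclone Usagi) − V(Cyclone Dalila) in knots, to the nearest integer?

-48 kt

Cyclone Usagi: ΔP = 42; V ≈ 5.9 × 42^0.604 ≈ 56.40 kt.
Cyclone Dalila: ΔP = 116; V ≈ 5.9 × 116^0.604 ≈ 104.18 kt.
Difference ≈ 56.40 − 104.18 = -47.78 → -48 kt.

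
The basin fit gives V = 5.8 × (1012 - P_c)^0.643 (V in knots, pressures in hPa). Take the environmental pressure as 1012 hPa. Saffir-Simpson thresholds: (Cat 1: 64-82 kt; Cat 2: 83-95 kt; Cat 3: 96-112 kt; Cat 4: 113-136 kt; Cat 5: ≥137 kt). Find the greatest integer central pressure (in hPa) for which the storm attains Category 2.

Category 2 begins at V = 83 kt.
Required ΔP = (83/5.8)^(1/0.643) = 14.310^1.555 ≈ 62.70 hPa.
P_c ≤ 1012 − 62.70 = 949.30, so the highest integer P_c is 949 hPa.

949 hPa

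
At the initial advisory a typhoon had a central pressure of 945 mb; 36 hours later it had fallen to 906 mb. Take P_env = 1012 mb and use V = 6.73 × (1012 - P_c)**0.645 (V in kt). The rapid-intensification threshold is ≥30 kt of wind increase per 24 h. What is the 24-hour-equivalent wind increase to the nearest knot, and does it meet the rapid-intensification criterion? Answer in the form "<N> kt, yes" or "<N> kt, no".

V₁: ΔP = 67, V ≈ 6.73 × 67^0.645 ≈ 101.35 kt.
V₂: ΔP = 106, V ≈ 6.73 × 106^0.645 ≈ 136.25 kt.
ΔV over 36 h = 34.90 kt → 24 h equivalent = 34.90 × 24/36 ≈ 23.27 kt.
23 kt < 30 kt ⇒ not rapid intensification.

23 kt, no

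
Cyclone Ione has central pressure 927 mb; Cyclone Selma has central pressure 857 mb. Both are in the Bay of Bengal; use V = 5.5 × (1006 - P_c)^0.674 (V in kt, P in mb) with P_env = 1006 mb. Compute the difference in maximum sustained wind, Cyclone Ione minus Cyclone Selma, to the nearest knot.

-56 kt

Cyclone Ione: ΔP = 79; V ≈ 5.5 × 79^0.674 ≈ 104.56 kt.
Cyclone Selma: ΔP = 149; V ≈ 5.5 × 149^0.674 ≈ 160.36 kt.
Difference ≈ 104.56 − 160.36 = -55.80 → -56 kt.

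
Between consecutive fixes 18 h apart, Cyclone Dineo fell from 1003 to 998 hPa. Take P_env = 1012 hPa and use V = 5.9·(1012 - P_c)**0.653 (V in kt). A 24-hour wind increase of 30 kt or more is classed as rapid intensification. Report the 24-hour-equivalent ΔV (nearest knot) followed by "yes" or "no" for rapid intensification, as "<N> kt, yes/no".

V₁: ΔP = 9, V ≈ 5.9 × 9^0.653 ≈ 24.77 kt.
V₂: ΔP = 14, V ≈ 5.9 × 14^0.653 ≈ 33.06 kt.
ΔV over 18 h = 8.29 kt → 24 h equivalent = 8.29 × 24/18 ≈ 11.05 kt.
11 kt < 30 kt ⇒ not rapid intensification.

11 kt, no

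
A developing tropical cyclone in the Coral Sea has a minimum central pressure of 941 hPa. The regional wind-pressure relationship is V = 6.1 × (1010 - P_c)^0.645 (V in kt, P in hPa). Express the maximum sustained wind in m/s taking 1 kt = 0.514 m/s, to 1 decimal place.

48.1 m/s

ΔP = 1010 − 941 = 69 hPa.
V ≈ 6.1 × 69^0.645 = 6.1 × 15.348 ≈ 93.624 kt.
93.624 × 0.514 ≈ 48.12 m/s → 48.1 m/s.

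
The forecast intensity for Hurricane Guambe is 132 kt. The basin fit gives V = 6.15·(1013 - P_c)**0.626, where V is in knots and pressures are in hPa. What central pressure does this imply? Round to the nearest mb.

879 mb

ΔP = (V / 6.15)^(1/0.626) = (132/6.15)^1.597.
132/6.15 = 21.463; 21.463^1.597 ≈ 134.06 mb.
P_c = 1013 − 134.06 = 878.94 ≈ 879 mb.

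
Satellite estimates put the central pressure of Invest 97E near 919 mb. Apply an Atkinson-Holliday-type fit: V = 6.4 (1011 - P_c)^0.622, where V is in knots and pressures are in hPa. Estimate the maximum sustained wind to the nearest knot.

ΔP = 1011 − 919 = 92 mb.
92^0.622 ≈ 16.652.
V ≈ 6.4 × 16.652 ≈ 106.6 kt.

107 kt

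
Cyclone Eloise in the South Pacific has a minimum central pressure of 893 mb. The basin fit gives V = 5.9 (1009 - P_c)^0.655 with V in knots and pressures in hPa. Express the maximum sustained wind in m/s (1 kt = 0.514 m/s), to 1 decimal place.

ΔP = 1009 − 893 = 116 mb.
V ≈ 5.9 × 116^0.655 = 5.9 × 22.502 ≈ 132.761 kt.
132.761 × 0.514 ≈ 68.24 m/s → 68.2 m/s.

68.2 m/s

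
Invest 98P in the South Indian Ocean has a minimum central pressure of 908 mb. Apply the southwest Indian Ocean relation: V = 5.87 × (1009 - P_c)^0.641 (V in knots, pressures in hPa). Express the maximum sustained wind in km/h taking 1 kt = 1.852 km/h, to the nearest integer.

ΔP = 1009 − 908 = 101 mb.
V ≈ 5.87 × 101^0.641 = 5.87 × 19.265 ≈ 113.086 kt.
113.086 × 1.852 ≈ 209.43 km/h → 209 km/h.

209 km/h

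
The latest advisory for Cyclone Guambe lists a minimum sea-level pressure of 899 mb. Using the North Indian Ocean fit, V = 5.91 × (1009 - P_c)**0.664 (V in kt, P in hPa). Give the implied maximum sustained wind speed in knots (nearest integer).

134 kt

ΔP = 1009 − 899 = 110 mb.
110^0.664 ≈ 22.672.
V ≈ 5.91 × 22.672 ≈ 134.0 kt.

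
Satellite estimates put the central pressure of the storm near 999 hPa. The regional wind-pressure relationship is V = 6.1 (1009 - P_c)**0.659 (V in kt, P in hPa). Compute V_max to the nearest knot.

ΔP = 1009 − 999 = 10 hPa.
10^0.659 ≈ 4.560.
V ≈ 6.1 × 4.560 ≈ 27.8 kt.

28 kt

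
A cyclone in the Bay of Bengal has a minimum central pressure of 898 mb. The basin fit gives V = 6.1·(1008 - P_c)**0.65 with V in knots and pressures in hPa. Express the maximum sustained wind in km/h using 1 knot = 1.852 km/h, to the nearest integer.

ΔP = 1008 − 898 = 110 mb.
V ≈ 6.1 × 110^0.65 = 6.1 × 21.228 ≈ 129.490 kt.
129.490 × 1.852 ≈ 239.81 km/h → 240 km/h.

240 km/h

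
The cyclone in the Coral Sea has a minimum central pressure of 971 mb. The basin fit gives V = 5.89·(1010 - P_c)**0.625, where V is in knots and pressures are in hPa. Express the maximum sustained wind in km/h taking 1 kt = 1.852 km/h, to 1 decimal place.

107.7 km/h

ΔP = 1010 − 971 = 39 mb.
V ≈ 5.89 × 39^0.625 = 5.89 × 9.872 ≈ 58.147 kt.
58.147 × 1.852 ≈ 107.69 km/h → 107.7 km/h.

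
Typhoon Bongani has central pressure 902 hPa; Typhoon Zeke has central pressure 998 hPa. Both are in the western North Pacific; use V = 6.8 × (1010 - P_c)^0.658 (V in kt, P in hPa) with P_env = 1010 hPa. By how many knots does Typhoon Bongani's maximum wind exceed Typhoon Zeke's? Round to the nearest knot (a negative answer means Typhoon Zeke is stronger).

113 kt

Typhoon Bongani: ΔP = 108; V ≈ 6.8 × 108^0.658 ≈ 148.08 kt.
Typhoon Zeke: ΔP = 12; V ≈ 6.8 × 12^0.658 ≈ 34.88 kt.
Difference ≈ 148.08 − 34.88 = 113.20 → 113 kt.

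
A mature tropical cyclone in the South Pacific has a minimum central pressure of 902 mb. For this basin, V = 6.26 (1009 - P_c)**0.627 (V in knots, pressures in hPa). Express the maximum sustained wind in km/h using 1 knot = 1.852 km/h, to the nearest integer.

217 km/h

ΔP = 1009 − 902 = 107 mb.
V ≈ 6.26 × 107^0.627 = 6.26 × 18.725 ≈ 117.219 kt.
117.219 × 1.852 ≈ 217.09 km/h → 217 km/h.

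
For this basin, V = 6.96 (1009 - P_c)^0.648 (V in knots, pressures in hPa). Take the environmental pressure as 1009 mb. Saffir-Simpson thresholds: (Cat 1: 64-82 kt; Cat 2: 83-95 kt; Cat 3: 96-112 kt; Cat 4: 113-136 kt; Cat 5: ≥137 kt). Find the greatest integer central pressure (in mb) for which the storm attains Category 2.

963 mb

Category 2 begins at V = 83 kt.
Required ΔP = (83/6.96)^(1/0.648) = 11.925^1.543 ≈ 45.84 mb.
P_c ≤ 1009 − 45.84 = 963.16, so the highest integer P_c is 963 mb.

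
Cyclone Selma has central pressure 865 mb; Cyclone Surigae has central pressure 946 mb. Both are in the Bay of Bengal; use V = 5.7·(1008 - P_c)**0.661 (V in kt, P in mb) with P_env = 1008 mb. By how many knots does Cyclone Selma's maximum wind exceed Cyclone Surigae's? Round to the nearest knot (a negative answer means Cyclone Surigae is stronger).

64 kt

Cyclone Selma: ΔP = 143; V ≈ 5.7 × 143^0.661 ≈ 151.55 kt.
Cyclone Surigae: ΔP = 62; V ≈ 5.7 × 62^0.661 ≈ 87.23 kt.
Difference ≈ 151.55 − 87.23 = 64.32 → 64 kt.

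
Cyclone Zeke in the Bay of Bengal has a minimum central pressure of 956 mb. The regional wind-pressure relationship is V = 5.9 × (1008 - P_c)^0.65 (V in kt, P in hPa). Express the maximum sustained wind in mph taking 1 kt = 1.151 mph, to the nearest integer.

89 mph

ΔP = 1008 − 956 = 52 mb.
V ≈ 5.9 × 52^0.65 = 5.9 × 13.044 ≈ 76.958 kt.
76.958 × 1.151 ≈ 88.58 mph → 89 mph.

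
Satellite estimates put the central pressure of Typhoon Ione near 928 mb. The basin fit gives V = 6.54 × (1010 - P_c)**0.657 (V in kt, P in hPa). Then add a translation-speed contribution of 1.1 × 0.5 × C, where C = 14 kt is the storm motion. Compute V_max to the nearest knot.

126 kt

ΔP = 1010 − 928 = 82 mb.
82^0.657 ≈ 18.087.
V ≈ 6.54 × 18.087 ≈ 118.3 kt.
Translation term: 1.1 × 0.5 × 14 = 7.7 kt.
Corrected V ≈ 126 kt → 126 kt.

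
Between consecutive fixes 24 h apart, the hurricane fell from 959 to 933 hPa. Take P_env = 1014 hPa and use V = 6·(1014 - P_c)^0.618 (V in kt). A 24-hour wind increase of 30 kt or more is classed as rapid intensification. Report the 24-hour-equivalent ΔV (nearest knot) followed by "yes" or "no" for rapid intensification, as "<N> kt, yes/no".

V₁: ΔP = 55, V ≈ 6 × 55^0.618 ≈ 71.40 kt.
V₂: ΔP = 81, V ≈ 6 × 81^0.618 ≈ 90.70 kt.
ΔV over 24 h = 19.30 kt → 24 h equivalent = 19.30 × 24/24 ≈ 19.30 kt.
19 kt < 30 kt ⇒ not rapid intensification.

19 kt, no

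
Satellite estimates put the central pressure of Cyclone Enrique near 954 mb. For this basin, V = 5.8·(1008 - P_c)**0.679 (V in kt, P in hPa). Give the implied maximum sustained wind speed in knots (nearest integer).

ΔP = 1008 − 954 = 54 mb.
54^0.679 ≈ 15.007.
V ≈ 5.8 × 15.007 ≈ 87.0 kt.

87 kt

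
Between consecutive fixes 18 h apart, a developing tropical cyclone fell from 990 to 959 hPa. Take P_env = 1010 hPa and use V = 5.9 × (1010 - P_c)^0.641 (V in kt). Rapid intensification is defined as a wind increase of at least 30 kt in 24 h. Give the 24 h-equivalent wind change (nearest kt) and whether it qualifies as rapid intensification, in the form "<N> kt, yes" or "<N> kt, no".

V₁: ΔP = 20, V ≈ 5.9 × 20^0.641 ≈ 40.25 kt.
V₂: ΔP = 51, V ≈ 5.9 × 51^0.641 ≈ 73.35 kt.
ΔV over 18 h = 33.10 kt → 24 h equivalent = 33.10 × 24/18 ≈ 44.13 kt.
44 kt ≥ 30 kt ⇒ rapid intensification.

44 kt, yes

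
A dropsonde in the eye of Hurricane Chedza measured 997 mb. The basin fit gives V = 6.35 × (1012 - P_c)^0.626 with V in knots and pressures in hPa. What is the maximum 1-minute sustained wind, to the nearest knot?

ΔP = 1012 − 997 = 15 mb.
15^0.626 ≈ 5.448.
V ≈ 6.35 × 5.448 ≈ 34.6 kt.

35 kt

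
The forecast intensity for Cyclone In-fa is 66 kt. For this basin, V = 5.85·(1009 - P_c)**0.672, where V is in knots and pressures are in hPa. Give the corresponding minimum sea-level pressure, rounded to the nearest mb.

972 mb

ΔP = (V / 5.85)^(1/0.672) = (66/5.85)^1.488.
66/5.85 = 11.282; 11.282^1.488 ≈ 36.82 mb.
P_c = 1009 − 36.82 = 972.18 ≈ 972 mb.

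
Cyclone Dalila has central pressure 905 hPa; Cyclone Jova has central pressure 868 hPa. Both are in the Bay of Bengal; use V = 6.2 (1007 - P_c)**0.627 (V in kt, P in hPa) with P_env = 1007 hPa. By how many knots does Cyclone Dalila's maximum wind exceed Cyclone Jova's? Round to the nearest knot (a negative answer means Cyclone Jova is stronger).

Cyclone Dalila: ΔP = 102; V ≈ 6.2 × 102^0.627 ≈ 112.66 kt.
Cyclone Jova: ΔP = 139; V ≈ 6.2 × 139^0.627 ≈ 136.79 kt.
Difference ≈ 112.66 − 136.79 = -24.13 → -24 kt.

-24 kt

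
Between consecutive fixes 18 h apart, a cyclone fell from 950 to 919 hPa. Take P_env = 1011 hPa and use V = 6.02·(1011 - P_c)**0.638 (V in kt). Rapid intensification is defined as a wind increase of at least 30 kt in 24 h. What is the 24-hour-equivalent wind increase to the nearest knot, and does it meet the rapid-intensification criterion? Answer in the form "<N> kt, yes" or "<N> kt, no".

33 kt, yes

V₁: ΔP = 61, V ≈ 6.02 × 61^0.638 ≈ 82.92 kt.
V₂: ΔP = 92, V ≈ 6.02 × 92^0.638 ≈ 107.77 kt.
ΔV over 18 h = 24.85 kt → 24 h equivalent = 24.85 × 24/18 ≈ 33.13 kt.
33 kt ≥ 30 kt ⇒ rapid intensification.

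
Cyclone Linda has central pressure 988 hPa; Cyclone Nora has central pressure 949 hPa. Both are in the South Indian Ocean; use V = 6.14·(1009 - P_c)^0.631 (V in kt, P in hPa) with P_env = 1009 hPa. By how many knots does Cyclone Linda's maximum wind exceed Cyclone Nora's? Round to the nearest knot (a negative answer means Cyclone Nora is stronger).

Cyclone Linda: ΔP = 21; V ≈ 6.14 × 21^0.631 ≈ 41.93 kt.
Cyclone Nora: ΔP = 60; V ≈ 6.14 × 60^0.631 ≈ 81.32 kt.
Difference ≈ 41.93 − 81.32 = -39.39 → -39 kt.

-39 kt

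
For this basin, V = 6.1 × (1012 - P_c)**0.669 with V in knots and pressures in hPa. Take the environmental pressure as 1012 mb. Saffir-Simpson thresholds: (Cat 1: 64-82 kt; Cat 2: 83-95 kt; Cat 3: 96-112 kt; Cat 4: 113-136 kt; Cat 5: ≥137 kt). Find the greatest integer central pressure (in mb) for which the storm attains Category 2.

Category 2 begins at V = 83 kt.
Required ΔP = (83/6.1)^(1/0.669) = 13.607^1.495 ≈ 49.51 mb.
P_c ≤ 1012 − 49.51 = 962.49, so the highest integer P_c is 962 mb.

962 mb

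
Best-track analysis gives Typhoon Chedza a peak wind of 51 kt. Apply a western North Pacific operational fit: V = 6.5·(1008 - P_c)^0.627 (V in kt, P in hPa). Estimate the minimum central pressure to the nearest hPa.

981 hPa

ΔP = (V / 6.5)^(1/0.627) = (51/6.5)^1.595.
51/6.5 = 7.846; 7.846^1.595 ≈ 26.72 hPa.
P_c = 1008 − 26.72 = 981.28 ≈ 981 hPa.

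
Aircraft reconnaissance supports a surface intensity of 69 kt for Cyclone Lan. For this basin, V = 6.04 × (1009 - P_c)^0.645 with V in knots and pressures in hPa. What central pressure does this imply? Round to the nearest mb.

ΔP = (V / 6.04)^(1/0.645) = (69/6.04)^1.550.
69/6.04 = 11.424; 11.424^1.550 ≈ 43.65 mb.
P_c = 1009 − 43.65 = 965.35 ≈ 965 mb.

965 mb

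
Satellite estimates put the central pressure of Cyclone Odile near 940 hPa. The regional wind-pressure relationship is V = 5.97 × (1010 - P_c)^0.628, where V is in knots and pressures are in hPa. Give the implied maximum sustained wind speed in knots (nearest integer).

ΔP = 1010 − 940 = 70 hPa.
70^0.628 ≈ 14.412.
V ≈ 5.97 × 14.412 ≈ 86.0 kt.

86 kt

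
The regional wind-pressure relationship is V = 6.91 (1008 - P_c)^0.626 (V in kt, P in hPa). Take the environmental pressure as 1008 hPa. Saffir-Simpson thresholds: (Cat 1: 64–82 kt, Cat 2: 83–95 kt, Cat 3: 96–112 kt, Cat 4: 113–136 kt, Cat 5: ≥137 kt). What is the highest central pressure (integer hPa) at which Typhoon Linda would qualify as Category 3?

941 hPa

Category 3 begins at V = 96 kt.
Required ΔP = (96/6.91)^(1/0.626) = 13.893^1.597 ≈ 66.92 hPa.
P_c ≤ 1008 − 66.92 = 941.08, so the highest integer P_c is 941 hPa.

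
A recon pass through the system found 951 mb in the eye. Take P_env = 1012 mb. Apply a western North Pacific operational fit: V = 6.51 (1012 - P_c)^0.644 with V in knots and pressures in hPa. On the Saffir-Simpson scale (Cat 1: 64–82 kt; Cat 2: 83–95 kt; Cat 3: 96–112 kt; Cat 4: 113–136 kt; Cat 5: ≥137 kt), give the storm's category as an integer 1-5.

2

ΔP = 1012 − 951 = 61 mb.
V ≈ 6.51 × 61^0.644 = 6.51 × 14.12 ≈ 92 kt.
92 kt falls in the Category 2 band.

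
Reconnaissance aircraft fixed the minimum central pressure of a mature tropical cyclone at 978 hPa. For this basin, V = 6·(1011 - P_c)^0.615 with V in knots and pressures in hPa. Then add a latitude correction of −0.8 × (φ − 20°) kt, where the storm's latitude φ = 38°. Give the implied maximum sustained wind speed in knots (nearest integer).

37 kt

ΔP = 1011 − 978 = 33 hPa.
33^0.615 ≈ 8.588.
V ≈ 6 × 8.588 ≈ 51.5 kt.
Latitude correction: −0.8 × (38 − 20) = -14.4 kt.
Corrected V ≈ 37.1 kt → 37 kt.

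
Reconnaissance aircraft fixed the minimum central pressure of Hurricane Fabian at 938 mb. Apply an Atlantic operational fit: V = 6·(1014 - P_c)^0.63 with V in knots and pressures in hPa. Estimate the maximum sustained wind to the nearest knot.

92 kt

ΔP = 1014 − 938 = 76 mb.
76^0.63 ≈ 15.308.
V ≈ 6 × 15.308 ≈ 91.8 kt.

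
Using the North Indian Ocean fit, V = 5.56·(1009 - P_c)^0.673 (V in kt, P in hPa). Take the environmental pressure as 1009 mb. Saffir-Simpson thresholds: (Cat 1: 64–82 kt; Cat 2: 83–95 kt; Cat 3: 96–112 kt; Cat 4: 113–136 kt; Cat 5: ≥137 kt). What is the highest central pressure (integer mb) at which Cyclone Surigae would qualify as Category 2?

Category 2 begins at V = 83 kt.
Required ΔP = (83/5.56)^(1/0.673) = 14.928^1.486 ≈ 55.52 mb.
P_c ≤ 1009 − 55.52 = 953.48, so the highest integer P_c is 953 mb.

953 mb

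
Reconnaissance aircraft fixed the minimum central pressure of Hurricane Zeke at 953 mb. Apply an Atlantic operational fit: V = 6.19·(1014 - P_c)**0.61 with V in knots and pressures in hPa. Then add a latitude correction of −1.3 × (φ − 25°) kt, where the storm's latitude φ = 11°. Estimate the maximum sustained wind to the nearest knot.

94 kt

ΔP = 1014 − 953 = 61 mb.
61^0.61 ≈ 12.276.
V ≈ 6.19 × 12.276 ≈ 76.0 kt.
Latitude correction: −1.3 × (11 − 25) = 18.2 kt.
Corrected V ≈ 94.2 kt → 94 kt.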